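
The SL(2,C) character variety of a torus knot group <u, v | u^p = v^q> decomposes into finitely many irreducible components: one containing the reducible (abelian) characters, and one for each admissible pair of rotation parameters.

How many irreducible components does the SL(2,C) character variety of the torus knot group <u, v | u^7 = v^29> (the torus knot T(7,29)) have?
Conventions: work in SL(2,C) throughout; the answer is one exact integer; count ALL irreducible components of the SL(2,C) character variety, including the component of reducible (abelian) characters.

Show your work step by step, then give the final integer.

85

In the torus knot group T(7,29), u^7 = v^29 is central, so an irreducible representation sends it to +I or -I (Schur).
On an irreducible component, tr(u) is locked at 2*cos(pi*alpha/7) for some alpha in 1..6, and tr(v) at 2*cos(pi*beta/29) for some beta in 1..28.
u^7 = (-1)^alpha I and v^29 = (-1)^beta I must agree, so alpha and beta have equal parity.
Counting: 3 odd alphas x 14 odd betas + 3 even alphas x 14 even betas = 42 + 42 = 84.
That is 84 components of irreducible characters, and with the reducible (abelian) component the total is 85.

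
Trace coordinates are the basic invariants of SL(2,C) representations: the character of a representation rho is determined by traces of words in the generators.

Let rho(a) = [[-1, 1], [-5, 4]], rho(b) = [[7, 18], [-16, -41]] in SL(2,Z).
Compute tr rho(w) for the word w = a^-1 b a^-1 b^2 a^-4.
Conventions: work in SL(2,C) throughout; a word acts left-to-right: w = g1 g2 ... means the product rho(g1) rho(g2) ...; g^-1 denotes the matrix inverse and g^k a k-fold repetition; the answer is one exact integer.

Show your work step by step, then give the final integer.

rho(a^-1) = [[4, -1], [5, -1]]
... * rho(b) = [[7, 18], [-16, -41]]  ->  [[44, 113], [51, 131]]
... * rho(a^-1) = [[4, -1], [5, -1]]  ->  [[741, -157], [859, -182]]
... * rho(b) = [[7, 18], [-16, -41]]  ->  [[7699, 19775], [8925, 22924]]
... * rho(b) = [[7, 18], [-16, -41]]  ->  [[-262507, -672193], [-304309, -779234]]
... * rho(a^-1) = [[4, -1], [5, -1]]  ->  [[-4410993, 934700], [-5113406, 1083543]]
... * rho(a^-1) = [[4, -1], [5, -1]]  ->  [[-12970472, 3476293], [-15035909, 4029863]]
... * rho(a^-1) = [[4, -1], [5, -1]]  ->  [[-34500423, 9494179], [-39994321, 11006046]]
... * rho(a^-1) = [[4, -1], [5, -1]]  ->  [[-90530797, 25006244], [-104947054, 28988275]]
tr = -90530797 + 28988275 = -61542522

-61542522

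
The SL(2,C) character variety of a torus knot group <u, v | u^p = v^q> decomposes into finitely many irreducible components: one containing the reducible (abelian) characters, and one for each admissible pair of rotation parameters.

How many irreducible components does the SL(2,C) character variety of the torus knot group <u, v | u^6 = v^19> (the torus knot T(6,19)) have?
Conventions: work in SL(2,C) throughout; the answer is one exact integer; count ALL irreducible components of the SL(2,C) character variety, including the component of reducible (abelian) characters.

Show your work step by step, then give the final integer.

46

In the torus knot group T(6,19), u^6 = v^19 is central, so an irreducible representation sends it to +I or -I (Schur).
On an irreducible component, tr(u) is locked at 2*cos(pi*alpha/6) for some alpha in 1..5, and tr(v) at 2*cos(pi*beta/19) for some beta in 1..18.
The two central values (-1)^alpha I and (-1)^beta I must be the same matrix, so alpha and beta share a parity.
count pairs: odd alpha (3 choices) x odd beta (9), plus even alpha (2) x even beta (9): 3*9 + 2*9 = 45.
components with irreducible characters: 45; plus the single component of reducible (abelian) characters: total 46.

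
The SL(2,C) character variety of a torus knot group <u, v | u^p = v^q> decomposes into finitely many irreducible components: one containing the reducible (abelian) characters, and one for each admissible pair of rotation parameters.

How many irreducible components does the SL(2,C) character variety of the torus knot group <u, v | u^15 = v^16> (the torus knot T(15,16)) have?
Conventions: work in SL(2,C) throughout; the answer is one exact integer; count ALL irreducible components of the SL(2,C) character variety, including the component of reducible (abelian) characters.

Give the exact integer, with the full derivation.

In the torus knot group T(15,16), u^15 = v^16 is central, so an irreducible representation sends it to +I or -I (Schur).
So on each irreducible component the traces are pinned: tr(u) = 2*cos(pi*alpha/15) with 1 <= alpha <= 14, tr(v) = 2*cos(pi*beta/16) with 1 <= beta <= 15.
The two central values (-1)^alpha I and (-1)^beta I must be the same matrix, so alpha and beta share a parity.
Enumerate parity-matched pairs: 7*8 odd-odd plus 7*7 even-even gives 105.
Total: 105 irreducible-character components + 1 reducible (abelian) component = 106.

106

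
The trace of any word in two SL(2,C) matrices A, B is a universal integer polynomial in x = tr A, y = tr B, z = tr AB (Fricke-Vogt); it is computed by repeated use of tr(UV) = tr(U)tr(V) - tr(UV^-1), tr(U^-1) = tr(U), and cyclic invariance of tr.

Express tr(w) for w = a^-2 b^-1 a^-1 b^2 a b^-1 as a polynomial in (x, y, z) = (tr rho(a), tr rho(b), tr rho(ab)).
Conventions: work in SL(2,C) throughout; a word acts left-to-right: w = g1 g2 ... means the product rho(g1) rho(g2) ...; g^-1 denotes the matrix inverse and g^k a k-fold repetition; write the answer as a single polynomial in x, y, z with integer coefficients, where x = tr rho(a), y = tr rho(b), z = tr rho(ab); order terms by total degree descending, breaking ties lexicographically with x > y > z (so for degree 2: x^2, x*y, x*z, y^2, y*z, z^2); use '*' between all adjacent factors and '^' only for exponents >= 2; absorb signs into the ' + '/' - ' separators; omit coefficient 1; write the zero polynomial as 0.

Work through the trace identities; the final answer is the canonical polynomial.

-x^2*y^2*z^2 + x^3*y*z + 2*x*y^3*z + x*y*z^3 - x^2*y^2 - y^4 - y^2*z^2 - 4*x*y*z + x^2 + 4*y^2 - 2

trace(b a b) = trace(b)*trace(a b) - trace(a) = y*z - x
trace(b a b a) = trace(b a)*trace(b a) - trace(1) = z^2 - 2
so trace(a^-1 b a b) = trace(b a b)*trace(a) - trace(b a b a) = x*y*z - x^2 - z^2 + 2
trace(b a b^-1 a^-1) = trace(a^-1 b a)*trace(b) - trace(a^-1 b a b) = -x*y*z + x^2 + y^2 + z^2 - 2
trace(b a b^-1 a^-2) = trace(b a b^-1 a^-1)*trace(a) - trace(b a b^-1) = -x^2*y*z + x^3 + x*y^2 + x*z^2 - 3*x
so trace(b^2) = trace(b)*trace(b) - trace(1) = y^2 - 2
reduce: trace(b a b^2) = trace(b)*trace(a b^2) - trace(a b) = y^2*z - x*y - z
trace(a b a) = trace(a)*trace(b a) - trace(b) = x*z - y
trace(b a b^2 a) = trace(b)*trace(a b a b) - trace(a b a) = y*z^2 - x*z - y
reduce: trace(a b^2 a^-1 b) = trace(b a b^2)*trace(a) - trace(b a b^2 a) = x*y^2*z - x^2*y - y*z^2 + y
so trace(a^-1 b^-1 a b^2) = trace(a b^2 a^-1)*trace(b) - trace(a b^2 a^-1 b) = -x*y^2*z + x^2*y + y^3 + y*z^2 - 3*y
trace(a^2) = trace(a)*trace(a) - trace(1) = x^2 - 2
reduce: trace(a b^2 a) = trace(b)*trace(a^2 b) - trace(a^2) = x*y*z - x^2 - y^2 + 2
so trace(a b a^2 b) = trace(a)*trace(b a b a) - trace(b a b) = x*z^2 - y*z - x
so trace(a b a^2) = trace(a)*trace(a b a) - trace(a b) = x^2*z - x*y - z
trace(a b^2 a b a) = trace(b)*trace(a b a^2 b) - trace(a b a^2) = x*y*z^2 - x^2*z - y^2*z + z
so trace(a b a b a b) = trace(b a b a)*trace(b a) - trace(a b) = z^3 - 3*z
so trace(a b^2 a b a b) = trace(b)*trace(a b a b a b) - trace(a b a b a) = y*z^3 - x*z^2 - 2*y*z + x
reduce: trace(b^-1 a b^2 a b a) = trace(a b^2 a b a)*trace(b) - trace(a b^2 a b a b) = x*y^2*z^2 - x^2*y*z - y^3*z - y*z^3 + x*z^2 + 3*y*z - x
trace(b^-1 a b^2 a b a^-1) = trace(b^-1 a b^2 a b)*trace(a) - trace(b^-1 a b^2 a b a) = -x*y^2*z^2 + 2*x^2*y*z + y^3*z + y*z^3 - x^3 - x*y^2 - x*z^2 - 3*y*z + 3*x
reduce: trace(a^-2 b^-1 a b^2 a b) = trace(b^-1 a b^2 a b a^-1)*trace(a) - trace(b^-1 a b^2 a b) = -x^2*y^2*z^2 + 2*x^3*y*z + x*y^3*z + x*y*z^3 - x^4 - x^2*y^2 - x^2*z^2 - 4*x*y*z + 4*x^2 + y^2 - 2
trace(b^2 a b^-1 a^-2 b^-1 a) = trace(a^-2 b^-1 a b^2 a)*trace(b) - trace(a^-2 b^-1 a b^2 a b) = x^2*y^2*z^2 - 2*x^3*y*z - 2*x*y^3*z - x*y*z^3 + x^4 + 2*x^2*y^2 + x^2*z^2 + y^4 + y^2*z^2 + 4*x*y*z - 4*x^2 - 4*y^2 + 2
so trace(a^-2 b^-1 a^-1 b^2 a b^-1) = trace(b^2 a b^-1 a^-2 b^-1)*trace(a) - trace(b^2 a b^-1 a^-2 b^-1 a) = -x^2*y^2*z^2 + x^3*y*z + 2*x*y^3*z + x*y*z^3 - x^2*y^2 - y^4 - y^2*z^2 - 4*x*y*z + x^2 + 4*y^2 - 2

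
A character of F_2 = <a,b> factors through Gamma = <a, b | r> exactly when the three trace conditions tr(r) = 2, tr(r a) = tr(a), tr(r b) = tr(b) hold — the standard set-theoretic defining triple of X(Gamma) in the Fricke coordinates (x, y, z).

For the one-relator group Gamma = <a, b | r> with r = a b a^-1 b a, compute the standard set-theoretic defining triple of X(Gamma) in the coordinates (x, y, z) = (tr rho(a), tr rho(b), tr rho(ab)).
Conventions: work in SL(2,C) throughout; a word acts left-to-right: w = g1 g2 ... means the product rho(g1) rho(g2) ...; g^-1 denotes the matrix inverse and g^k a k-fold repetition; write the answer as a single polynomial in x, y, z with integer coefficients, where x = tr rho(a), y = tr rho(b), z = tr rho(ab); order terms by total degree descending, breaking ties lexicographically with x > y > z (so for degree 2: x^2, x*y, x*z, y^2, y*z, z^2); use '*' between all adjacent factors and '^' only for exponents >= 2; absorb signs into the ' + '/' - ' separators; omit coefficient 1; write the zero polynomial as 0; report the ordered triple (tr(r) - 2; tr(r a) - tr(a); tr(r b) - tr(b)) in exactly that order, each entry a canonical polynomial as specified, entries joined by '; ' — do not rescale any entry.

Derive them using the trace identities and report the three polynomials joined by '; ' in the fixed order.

trace(a^2 b) = trace(a) trace(b a) - trace(b) = x*z - y
trace(a^2) = trace(a) trace(a) - trace(1) = x^2 - 2
next, trace(b a^2 b) = trace(b) trace(a^2 b) - trace(a^2) = x*y*z - x^2 - y^2 + 2
next, trace(b a b a) = trace(b a) trace(b a) - trace(1)   [split at repeated b] = z^2 - 2
and trace(b a b) = trace(b) trace(a b) - trace(a) = y*z - x
next, trace(b a^2 b a) = trace(a) trace(b a b a) - trace(b a b) = x*z^2 - y*z - x
next, trace(a b a^-1 b a) = trace(b a^2 b) trace(a) - trace(b a^2 b a) = x^2*y*z - x^3 - x*y^2 - x*z^2 + y*z + 3*x
trace(a^3 b) = trace(a) trace(a b a) - trace(a b)   [square of a] = x^2*z - x*y - z
trace(a^3) = trace(a) trace(a^2) - trace(a)   [square of a] = x^3 - 3*x
and trace(b a^3 b) = trace(b) trace(a^3 b) - trace(a^3)   [square of b] = x^2*y*z - x^3 - x*y^2 - y*z + 3*x
and trace(b a^3 b a) = trace(a) trace(a b a b a) - trace(a b a b)   [square of a] = x^2*z^2 - x*y*z - x^2 - z^2 + 2
and trace(a b a^-1 b a^2) = trace(b a^3 b) trace(a) - trace(b a^3 b a)   [inverse elimination on a] = x^3*y*z - x^4 - x^2*y^2 - x^2*z^2 + 4*x^2 + z^2 - 2
trace(b a b a b) = trace(b) trace(a b a b) - trace(a b a)   [square of b] = y*z^2 - x*z - y
next, trace(b a b a b a) = trace(b a) trace(b a b a) - trace(b^-1 a^-1)   [split at a repeated b] = z^3 - 3*z
trace(a b a^-1 b a b) = trace(b a b a b) trace(a) - trace(b a b a b a)   [inverse elimination on a] = x*y*z^2 - x^2*z - z^3 - x*y + 3*z
assemble the triple (trace(r) - 2; trace(r a) - x; trace(r b) - y)

x^2*y*z - x^3 - x*y^2 - x*z^2 + y*z + 3*x - 2; x^3*y*z - x^4 - x^2*y^2 - x^2*z^2 + 4*x^2 + z^2 - x - 2; x*y*z^2 - x^2*z - z^3 - x*y - y + 3*z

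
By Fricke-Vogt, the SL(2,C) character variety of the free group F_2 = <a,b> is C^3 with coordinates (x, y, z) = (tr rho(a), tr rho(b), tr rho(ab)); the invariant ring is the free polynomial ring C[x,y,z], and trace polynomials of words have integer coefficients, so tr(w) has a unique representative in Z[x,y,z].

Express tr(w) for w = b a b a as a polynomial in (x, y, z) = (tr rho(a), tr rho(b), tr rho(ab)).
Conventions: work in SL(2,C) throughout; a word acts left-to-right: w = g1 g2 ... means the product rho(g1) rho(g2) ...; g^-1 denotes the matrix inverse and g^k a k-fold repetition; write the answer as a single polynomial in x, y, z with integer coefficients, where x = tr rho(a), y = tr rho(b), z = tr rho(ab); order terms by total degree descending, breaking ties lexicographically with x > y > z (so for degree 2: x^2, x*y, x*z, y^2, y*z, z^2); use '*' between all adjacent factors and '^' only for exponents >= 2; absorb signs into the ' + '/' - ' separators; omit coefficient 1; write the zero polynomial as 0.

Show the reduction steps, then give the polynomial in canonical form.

z^2 - 2

trace(b a b a) = trace(b a) trace(b a) - trace(1)  (split on b) = z^2 - 2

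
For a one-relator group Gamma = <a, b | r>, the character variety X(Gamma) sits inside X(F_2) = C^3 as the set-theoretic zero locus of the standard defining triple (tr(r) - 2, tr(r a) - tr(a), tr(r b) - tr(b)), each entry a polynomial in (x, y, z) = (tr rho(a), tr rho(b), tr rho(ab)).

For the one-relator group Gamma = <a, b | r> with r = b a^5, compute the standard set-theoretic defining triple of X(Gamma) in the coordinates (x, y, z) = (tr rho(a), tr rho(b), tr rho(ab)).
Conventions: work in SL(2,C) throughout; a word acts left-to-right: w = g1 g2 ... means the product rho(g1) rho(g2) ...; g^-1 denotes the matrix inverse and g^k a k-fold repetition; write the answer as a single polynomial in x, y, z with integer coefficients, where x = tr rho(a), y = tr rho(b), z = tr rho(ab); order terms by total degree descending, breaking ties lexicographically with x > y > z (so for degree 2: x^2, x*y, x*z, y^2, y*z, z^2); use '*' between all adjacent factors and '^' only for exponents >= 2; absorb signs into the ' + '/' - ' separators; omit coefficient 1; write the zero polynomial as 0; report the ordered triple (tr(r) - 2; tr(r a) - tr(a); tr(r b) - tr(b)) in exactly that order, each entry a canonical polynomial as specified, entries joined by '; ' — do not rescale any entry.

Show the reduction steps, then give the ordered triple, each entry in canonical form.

tr(a b a) = tr(a) * tr(b a) - tr(b) = x*z - y
tr(a^2 b a) = tr(a) * tr(a b a) - tr(a b) = x^2*z - x*y - z
tr(b a^4) = tr(a) * tr(a^2 b a) - tr(a^2 b) = x^3*z - x^2*y - 2*x*z + y
tr(b a^5) = tr(a) * tr(b a^4) - tr(b a^3) = x^4*z - x^3*y - 3*x^2*z + 2*x*y + z
tr(b a^6) = tr(a) * tr(b a^5) - tr(b a^4) = x^5*z - x^4*y - 4*x^3*z + 3*x^2*y + 3*x*z - y
tr(a^2) = tr(a) * tr(a) - tr(1)  (reduce the a square) = x^2 - 2
tr(a b^2 a) = tr(b) * tr(a^2 b) - tr(a^2)  (reduce the b square) = x*y*z - x^2 - y^2 + 2
tr(a b^2) = tr(b) * tr(a b) - tr(a)  (reduce the b square) = y*z - x
tr(b^2 a^3) = tr(a) * tr(a b^2 a) - tr(a b^2)  (reduce the a square) = x^2*y*z - x^3 - x*y^2 - y*z + 3*x
tr(a^3 b^2 a) = tr(a) * tr(b^2 a^3) - tr(b^2 a^2)  (reduce the a square) = x^3*y*z - x^4 - x^2*y^2 - 2*x*y*z + 4*x^2 + y^2 - 2
tr(b a^5 b) = tr(a) * tr(a^3 b^2 a) - tr(a^3 b^2)  (reduce the a square) = x^4*y*z - x^5 - x^3*y^2 - 3*x^2*y*z + 5*x^3 + 2*x*y^2 + y*z - 5*x
assemble the triple (tr(r) - 2; tr(r a) - x; tr(r b) - y)

x^4*z - x^3*y - 3*x^2*z + 2*x*y + z - 2; x^5*z - x^4*y - 4*x^3*z + 3*x^2*y + 3*x*z - x - y; x^4*y*z - x^5 - x^3*y^2 - 3*x^2*y*z + 5*x^3 + 2*x*y^2 + y*z - 5*x - y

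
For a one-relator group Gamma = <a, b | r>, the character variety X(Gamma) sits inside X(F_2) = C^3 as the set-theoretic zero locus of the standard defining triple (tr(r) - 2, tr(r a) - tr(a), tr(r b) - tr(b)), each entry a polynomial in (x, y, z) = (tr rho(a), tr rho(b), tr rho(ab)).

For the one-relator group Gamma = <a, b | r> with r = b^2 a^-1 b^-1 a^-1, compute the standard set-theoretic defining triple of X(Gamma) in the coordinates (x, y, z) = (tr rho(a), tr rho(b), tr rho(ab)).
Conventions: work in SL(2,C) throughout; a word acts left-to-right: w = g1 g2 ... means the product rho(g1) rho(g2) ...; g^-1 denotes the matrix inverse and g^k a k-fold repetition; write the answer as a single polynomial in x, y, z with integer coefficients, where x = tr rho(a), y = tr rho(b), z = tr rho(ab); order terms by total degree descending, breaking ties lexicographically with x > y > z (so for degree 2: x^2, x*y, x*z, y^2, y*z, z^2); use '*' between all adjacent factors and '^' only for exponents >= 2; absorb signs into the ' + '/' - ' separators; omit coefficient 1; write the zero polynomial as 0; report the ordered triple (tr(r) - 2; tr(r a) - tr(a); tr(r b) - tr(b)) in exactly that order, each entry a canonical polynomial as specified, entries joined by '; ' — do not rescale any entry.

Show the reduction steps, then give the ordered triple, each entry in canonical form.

x*y^2*z - y^3 - y*z^2 - x*z + 3*y - 2; x*y - x - z; x*y^3*z - y^4 - y^2*z^2 - 2*x*y*z + 4*y^2 + z^2 - y - 2

trace(a^-1 b) = trace(b) trace(a) - trace(b a) = x*y - z
next, trace(b^2) = trace(b) trace(b) - trace(1) = y^2 - 2
trace(a b^2) = trace(b) trace(a b) - trace(a) = y*z - x
and trace(b^2 a b) = trace(b) trace(a b^2) - trace(a b) = y^2*z - x*y - z
next, trace(a b a b) = trace(a b) trace(a b) - trace(1) = z^2 - 2
trace(a b a) = trace(a) trace(b a) - trace(b) = x*z - y
next, trace(b^2 a b a) = trace(b) trace(a b a b) - trace(a b a) = y*z^2 - x*z - y
and trace(a^-1 b^2 a b) = trace(b^2 a b) trace(a) - trace(b^2 a b a) = x*y^2*z - x^2*y - y*z^2 + y
and trace(b^-1 a^-1 b^2 a) = trace(a^-1 b^2 a) trace(b) - trace(a^-1 b^2 a b) = -x*y^2*z + x^2*y + y^3 + y*z^2 - 3*y
next, trace(b^2 a^-1 b^-1 a^-1) = trace(b^-1 a^-1 b^2) trace(a) - trace(b^-1 a^-1 b^2 a) = x*y^2*z - y^3 - y*z^2 - x*z + 3*y
trace(a^-1 b^2) = trace(b^2) trace(a) - trace(b^2 a) = x*y^2 - y*z - x
and trace(b^3) = trace(b) trace(b^2) - trace(b) = y^3 - 3*y
and trace(a b^3 a) = trace(a) trace(b^3 a) - trace(b^3) = x*y^2*z - x^2*y - y^3 - x*z + 3*y
trace(a b^3 a b) = trace(b) trace(b a b a b) - trace(b a b a) = y^2*z^2 - x*y*z - y^2 - z^2 + 2
and trace(b^3 a b^-1 a) = trace(a b^3 a) trace(b) - trace(a b^3 a b) = x*y^3*z - x^2*y^2 - y^4 - y^2*z^2 + 4*y^2 + z^2 - 2
next, trace(b^-1 a^-1 b^3 a) = trace(b^3 a b^-1) trace(a) - trace(b^3 a b^-1 a) = -x*y^3*z + x^2*y^2 + y^4 + y^2*z^2 + x*y*z - x^2 - 4*y^2 - z^2 + 2
trace(b^2 a^-1 b^-1 a^-1 b) = trace(b^-1 a^-1 b^3) trace(a) - trace(b^-1 a^-1 b^3 a) = x*y^3*z - y^4 - y^2*z^2 - 2*x*y*z + 4*y^2 + z^2 - 2
assemble the triple (trace(r) - 2; trace(r a) - x; trace(r b) - y)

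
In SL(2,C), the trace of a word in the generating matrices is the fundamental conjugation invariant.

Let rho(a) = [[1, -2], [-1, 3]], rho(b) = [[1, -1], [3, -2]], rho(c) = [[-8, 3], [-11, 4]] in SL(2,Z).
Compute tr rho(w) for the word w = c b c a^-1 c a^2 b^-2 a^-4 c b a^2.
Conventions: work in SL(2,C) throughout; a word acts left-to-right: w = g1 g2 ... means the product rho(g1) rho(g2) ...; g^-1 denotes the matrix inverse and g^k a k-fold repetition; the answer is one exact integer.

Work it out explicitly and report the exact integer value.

-143146446

rho(c) = [[-8, 3], [-11, 4]]
... * rho(b) = [[1, -1], [3, -2]]  ->  [[1, 2], [1, 3]]
... * rho(c) = [[-8, 3], [-11, 4]]  ->  [[-30, 11], [-41, 15]]
... * rho(a^-1) = [[3, 2], [1, 1]]  ->  [[-79, -49], [-108, -67]]
... * rho(c) = [[-8, 3], [-11, 4]]  ->  [[1171, -433], [1601, -592]]
... * rho(a) = [[1, -2], [-1, 3]]  ->  [[1604, -3641], [2193, -4978]]
... * rho(a) = [[1, -2], [-1, 3]]  ->  [[5245, -14131], [7171, -19320]]
... * rho(b^-1) = [[-2, 1], [-3, 1]]  ->  [[31903, -8886], [43618, -12149]]
... * rho(b^-1) = [[-2, 1], [-3, 1]]  ->  [[-37148, 23017], [-50789, 31469]]
... * rho(a^-1) = [[3, 2], [1, 1]]  ->  [[-88427, -51279], [-120898, -70109]]
... * rho(a^-1) = [[3, 2], [1, 1]]  ->  [[-316560, -228133], [-432803, -311905]]
... * rho(a^-1) = [[3, 2], [1, 1]]  ->  [[-1177813, -861253], [-1610314, -1177511]]
... * rho(a^-1) = [[3, 2], [1, 1]]  ->  [[-4394692, -3216879], [-6008453, -4398139]]
... * rho(c) = [[-8, 3], [-11, 4]]  ->  [[70543205, -26051592], [96447153, -35617915]]
... * rho(b) = [[1, -1], [3, -2]]  ->  [[-7611571, -18440021], [-10406592, -25211323]]
... * rho(a) = [[1, -2], [-1, 3]]  ->  [[10828450, -40096921], [14804731, -54820785]]
... * rho(a) = [[1, -2], [-1, 3]]  ->  [[50925371, -141947663], [69625516, -194071817]]
tr = 50925371 + -194071817 = -143146446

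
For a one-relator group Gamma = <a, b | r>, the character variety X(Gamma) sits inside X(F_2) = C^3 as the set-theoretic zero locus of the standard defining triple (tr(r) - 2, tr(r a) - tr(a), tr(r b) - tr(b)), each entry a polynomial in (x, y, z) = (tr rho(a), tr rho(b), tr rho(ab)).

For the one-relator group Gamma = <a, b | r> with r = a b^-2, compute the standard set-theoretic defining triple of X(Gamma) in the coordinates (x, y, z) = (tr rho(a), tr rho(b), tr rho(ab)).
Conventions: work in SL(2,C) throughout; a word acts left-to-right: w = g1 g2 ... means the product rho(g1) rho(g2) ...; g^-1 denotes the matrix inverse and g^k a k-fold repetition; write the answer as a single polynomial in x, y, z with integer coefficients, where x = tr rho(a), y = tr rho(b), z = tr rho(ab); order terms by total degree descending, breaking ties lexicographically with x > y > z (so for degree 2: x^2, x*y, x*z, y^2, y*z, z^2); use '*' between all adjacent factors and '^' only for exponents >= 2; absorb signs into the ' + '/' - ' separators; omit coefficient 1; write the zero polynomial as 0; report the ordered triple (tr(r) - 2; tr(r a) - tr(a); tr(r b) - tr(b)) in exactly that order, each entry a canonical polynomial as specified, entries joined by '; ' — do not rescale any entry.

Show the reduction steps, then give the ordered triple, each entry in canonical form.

x*y^2 - y*z - x - 2; x^2*y^2 - x*y*z - x^2 - y^2 - x + 2; x*y - y - z

tr(a b^-1) = tr(a) * tr(b) - tr(a b) = x*y - z
tr(a b^-2) = tr(a b^-1) * tr(b) - tr(a) = x*y^2 - y*z - x
tr(a^2) = tr(a) * tr(a) - tr(1) = x^2 - 2
tr(a^2 b) = tr(a) * tr(b a) - tr(b) = x*z - y
tr(a^2 b^-1) = tr(a^2) * tr(b) - tr(a^2 b) = x^2*y - x*z - y
tr(a b^-2 a) = tr(a^2 b^-1) * tr(b) - tr(a^2) = x^2*y^2 - x*y*z - x^2 - y^2 + 2
assemble the triple (tr(r) - 2; tr(r a) - x; tr(r b) - y)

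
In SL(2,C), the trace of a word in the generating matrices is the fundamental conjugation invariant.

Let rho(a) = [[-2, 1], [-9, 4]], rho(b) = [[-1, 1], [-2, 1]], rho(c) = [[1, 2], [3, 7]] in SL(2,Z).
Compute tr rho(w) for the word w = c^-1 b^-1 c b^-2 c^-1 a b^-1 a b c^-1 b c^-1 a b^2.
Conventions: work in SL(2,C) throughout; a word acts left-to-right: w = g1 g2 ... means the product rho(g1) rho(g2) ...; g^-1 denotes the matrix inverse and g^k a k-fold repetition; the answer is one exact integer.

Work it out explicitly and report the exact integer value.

1845

rho(c^-1) = [[7, -2], [-3, 1]]
... * rho(b^-1) = [[1, -1], [2, -1]]  ->  [[3, -5], [-1, 2]]
... * rho(c) = [[1, 2], [3, 7]]  ->  [[-12, -29], [5, 12]]
... * rho(b^-1) = [[1, -1], [2, -1]]  ->  [[-70, 41], [29, -17]]
... * rho(b^-1) = [[1, -1], [2, -1]]  ->  [[12, 29], [-5, -12]]
... * rho(c^-1) = [[7, -2], [-3, 1]]  ->  [[-3, 5], [1, -2]]
... * rho(a) = [[-2, 1], [-9, 4]]  ->  [[-39, 17], [16, -7]]
... * rho(b^-1) = [[1, -1], [2, -1]]  ->  [[-5, 22], [2, -9]]
... * rho(a) = [[-2, 1], [-9, 4]]  ->  [[-188, 83], [77, -34]]
... * rho(b) = [[-1, 1], [-2, 1]]  ->  [[22, -105], [-9, 43]]
... * rho(c^-1) = [[7, -2], [-3, 1]]  ->  [[469, -149], [-192, 61]]
... * rho(b) = [[-1, 1], [-2, 1]]  ->  [[-171, 320], [70, -131]]
... * rho(c^-1) = [[7, -2], [-3, 1]]  ->  [[-2157, 662], [883, -271]]
... * rho(a) = [[-2, 1], [-9, 4]]  ->  [[-1644, 491], [673, -201]]
... * rho(b) = [[-1, 1], [-2, 1]]  ->  [[662, -1153], [-271, 472]]
... * rho(b) = [[-1, 1], [-2, 1]]  ->  [[1644, -491], [-673, 201]]
tr = 1644 + 201 = 1845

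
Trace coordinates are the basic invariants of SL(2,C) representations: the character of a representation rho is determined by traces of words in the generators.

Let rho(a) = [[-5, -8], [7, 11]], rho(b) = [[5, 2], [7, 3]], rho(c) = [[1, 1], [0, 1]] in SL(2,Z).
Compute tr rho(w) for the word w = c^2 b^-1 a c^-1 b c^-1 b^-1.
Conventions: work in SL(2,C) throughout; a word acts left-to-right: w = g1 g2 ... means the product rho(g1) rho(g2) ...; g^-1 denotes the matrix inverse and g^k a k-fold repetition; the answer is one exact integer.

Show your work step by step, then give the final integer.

4037

rho(c) = [[1, 1], [0, 1]]
... * rho(c) = [[1, 1], [0, 1]]  ->  [[1, 2], [0, 1]]
... * rho(b^-1) = [[3, -2], [-7, 5]]  ->  [[-11, 8], [-7, 5]]
... * rho(a) = [[-5, -8], [7, 11]]  ->  [[111, 176], [70, 111]]
... * rho(c^-1) = [[1, -1], [0, 1]]  ->  [[111, 65], [70, 41]]
... * rho(b) = [[5, 2], [7, 3]]  ->  [[1010, 417], [637, 263]]
... * rho(c^-1) = [[1, -1], [0, 1]]  ->  [[1010, -593], [637, -374]]
... * rho(b^-1) = [[3, -2], [-7, 5]]  ->  [[7181, -4985], [4529, -3144]]
tr = 7181 + -3144 = 4037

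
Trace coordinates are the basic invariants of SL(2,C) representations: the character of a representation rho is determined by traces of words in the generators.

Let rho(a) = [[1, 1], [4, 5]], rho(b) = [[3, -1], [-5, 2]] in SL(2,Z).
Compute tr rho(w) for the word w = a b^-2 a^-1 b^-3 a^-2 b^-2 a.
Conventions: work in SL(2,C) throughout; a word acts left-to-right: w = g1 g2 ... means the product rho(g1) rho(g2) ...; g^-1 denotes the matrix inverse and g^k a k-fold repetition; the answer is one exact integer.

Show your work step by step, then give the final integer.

2827966

rho(a) = [[1, 1], [4, 5]]
... * rho(b^-1) = [[2, 1], [5, 3]]  ->  [[7, 4], [33, 19]]
... * rho(b^-1) = [[2, 1], [5, 3]]  ->  [[34, 19], [161, 90]]
... * rho(a^-1) = [[5, -1], [-4, 1]]  ->  [[94, -15], [445, -71]]
... * rho(b^-1) = [[2, 1], [5, 3]]  ->  [[113, 49], [535, 232]]
... * rho(b^-1) = [[2, 1], [5, 3]]  ->  [[471, 260], [2230, 1231]]
... * rho(b^-1) = [[2, 1], [5, 3]]  ->  [[2242, 1251], [10615, 5923]]
... * rho(a^-1) = [[5, -1], [-4, 1]]  ->  [[6206, -991], [29383, -4692]]
... * rho(a^-1) = [[5, -1], [-4, 1]]  ->  [[34994, -7197], [165683, -34075]]
... * rho(b^-1) = [[2, 1], [5, 3]]  ->  [[34003, 13403], [160991, 63458]]
... * rho(b^-1) = [[2, 1], [5, 3]]  ->  [[135021, 74212], [639272, 351365]]
... * rho(a) = [[1, 1], [4, 5]]  ->  [[431869, 506081], [2044732, 2396097]]
tr = 431869 + 2396097 = 2827966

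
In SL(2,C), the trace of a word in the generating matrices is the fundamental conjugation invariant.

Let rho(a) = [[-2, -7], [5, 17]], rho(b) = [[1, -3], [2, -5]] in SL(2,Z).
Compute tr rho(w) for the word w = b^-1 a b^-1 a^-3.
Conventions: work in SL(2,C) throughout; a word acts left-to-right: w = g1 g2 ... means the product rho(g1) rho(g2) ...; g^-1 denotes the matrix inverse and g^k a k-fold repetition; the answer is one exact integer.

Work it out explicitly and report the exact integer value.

-1501471

rho(b^-1) = [[-5, 3], [-2, 1]]
... * rho(a) = [[-2, -7], [5, 17]]  ->  [[25, 86], [9, 31]]
... * rho(b^-1) = [[-5, 3], [-2, 1]]  ->  [[-297, 161], [-107, 58]]
... * rho(a^-1) = [[17, 7], [-5, -2]]  ->  [[-5854, -2401], [-2109, -865]]
... * rho(a^-1) = [[17, 7], [-5, -2]]  ->  [[-87513, -36176], [-31528, -13033]]
... * rho(a^-1) = [[17, 7], [-5, -2]]  ->  [[-1306841, -540239], [-470811, -194630]]
tr = -1306841 + -194630 = -1501471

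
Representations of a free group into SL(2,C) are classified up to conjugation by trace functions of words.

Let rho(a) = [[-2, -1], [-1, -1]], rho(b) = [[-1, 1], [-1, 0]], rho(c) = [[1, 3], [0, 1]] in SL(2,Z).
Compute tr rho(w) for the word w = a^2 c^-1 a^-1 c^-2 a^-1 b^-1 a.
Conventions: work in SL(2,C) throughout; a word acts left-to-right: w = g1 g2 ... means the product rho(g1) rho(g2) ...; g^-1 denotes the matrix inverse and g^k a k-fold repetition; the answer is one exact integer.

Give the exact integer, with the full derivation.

rho(a) = [[-2, -1], [-1, -1]]
... * rho(a) = [[-2, -1], [-1, -1]]  ->  [[5, 3], [3, 2]]
... * rho(c^-1) = [[1, -3], [0, 1]]  ->  [[5, -12], [3, -7]]
... * rho(a^-1) = [[-1, 1], [1, -2]]  ->  [[-17, 29], [-10, 17]]
... * rho(c^-1) = [[1, -3], [0, 1]]  ->  [[-17, 80], [-10, 47]]
... * rho(c^-1) = [[1, -3], [0, 1]]  ->  [[-17, 131], [-10, 77]]
... * rho(a^-1) = [[-1, 1], [1, -2]]  ->  [[148, -279], [87, -164]]
... * rho(b^-1) = [[0, -1], [1, -1]]  ->  [[-279, 131], [-164, 77]]
... * rho(a) = [[-2, -1], [-1, -1]]  ->  [[427, 148], [251, 87]]
tr = 427 + 87 = 514

514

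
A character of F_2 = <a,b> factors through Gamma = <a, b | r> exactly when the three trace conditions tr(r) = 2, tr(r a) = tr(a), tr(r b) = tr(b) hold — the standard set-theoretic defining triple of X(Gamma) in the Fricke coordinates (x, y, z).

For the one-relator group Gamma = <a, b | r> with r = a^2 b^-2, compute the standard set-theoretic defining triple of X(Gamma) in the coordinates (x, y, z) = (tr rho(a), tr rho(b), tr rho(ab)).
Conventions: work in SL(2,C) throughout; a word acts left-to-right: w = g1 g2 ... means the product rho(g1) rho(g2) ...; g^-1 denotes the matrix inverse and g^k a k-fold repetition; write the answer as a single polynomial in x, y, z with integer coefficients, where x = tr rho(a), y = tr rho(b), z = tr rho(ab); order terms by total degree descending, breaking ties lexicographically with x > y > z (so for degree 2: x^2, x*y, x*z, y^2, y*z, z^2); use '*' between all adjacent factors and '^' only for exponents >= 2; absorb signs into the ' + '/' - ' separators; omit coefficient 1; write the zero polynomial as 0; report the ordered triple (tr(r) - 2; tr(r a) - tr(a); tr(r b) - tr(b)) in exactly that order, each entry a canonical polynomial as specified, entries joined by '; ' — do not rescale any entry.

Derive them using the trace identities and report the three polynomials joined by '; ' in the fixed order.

x^2*y^2 - x*y*z - x^2 - y^2; x^3*y^2 - x^2*y*z - x^3 - 2*x*y^2 + y*z + 2*x; x^2*y - x*z - 2*y

tr(a^2) = tr(a) tr(a) - tr(1) = x^2 - 2
use: tr(a^2 b) = tr(a) tr(b a) - tr(b) = x*z - y
use: tr(b^-1 a^2) = tr(a^2) tr(b) - tr(a^2 b) = x^2*y - x*z - y
tr(a^2 b^-2) = tr(b^-1 a^2) tr(b) - tr(b^-1 a^2 b) = x^2*y^2 - x*y*z - x^2 - y^2 + 2
use: tr(a^3) = tr(a) tr(a^2) - tr(a) = x^3 - 3*x
tr(a^3 b) = tr(a) tr(a b a) - tr(a b) = x^2*z - x*y - z
tr(a^3 b^-1) = tr(a^3) tr(b) - tr(a^3 b) = x^3*y - x^2*z - 2*x*y + z
tr(a^2 b^-2 a) = tr(a^3 b^-1) tr(b) - tr(a^3) = x^3*y^2 - x^2*y*z - x^3 - 2*x*y^2 + y*z + 3*x
assemble the triple (tr(r) - 2; tr(r a) - x; tr(r b) - y)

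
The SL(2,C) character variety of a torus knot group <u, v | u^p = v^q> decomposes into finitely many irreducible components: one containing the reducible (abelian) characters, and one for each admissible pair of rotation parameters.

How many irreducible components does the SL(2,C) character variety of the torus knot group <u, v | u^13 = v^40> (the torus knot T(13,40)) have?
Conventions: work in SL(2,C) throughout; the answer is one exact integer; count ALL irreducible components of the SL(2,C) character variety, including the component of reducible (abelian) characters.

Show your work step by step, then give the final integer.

235

For T(13,40): irreducibility forces the central element u^13 = v^40 to one of +I, -I.
On an irreducible component, tr(u) is locked at 2*cos(pi*alpha/13) for some alpha in 1..12, and tr(v) at 2*cos(pi*beta/40) for some beta in 1..39.
The two central values (-1)^alpha I and (-1)^beta I must be the same matrix, so alpha and beta share a parity.
count pairs: odd alpha (6 choices) x odd beta (20), plus even alpha (6) x even beta (19): 6*20 + 6*19 = 234.
components with irreducible characters: 234; plus the single component of reducible (abelian) characters: total 235.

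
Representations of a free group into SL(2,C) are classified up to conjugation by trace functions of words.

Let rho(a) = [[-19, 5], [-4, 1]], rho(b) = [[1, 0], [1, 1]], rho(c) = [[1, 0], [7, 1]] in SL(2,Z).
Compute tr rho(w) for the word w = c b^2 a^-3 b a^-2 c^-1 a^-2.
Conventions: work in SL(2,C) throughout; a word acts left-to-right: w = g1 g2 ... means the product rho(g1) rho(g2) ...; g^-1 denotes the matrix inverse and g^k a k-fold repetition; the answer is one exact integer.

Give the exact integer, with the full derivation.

rho(c) = [[1, 0], [7, 1]]
... * rho(b) = [[1, 0], [1, 1]]  ->  [[1, 0], [8, 1]]
... * rho(b) = [[1, 0], [1, 1]]  ->  [[1, 0], [9, 1]]
... * rho(a^-1) = [[1, -5], [4, -19]]  ->  [[1, -5], [13, -64]]
... * rho(a^-1) = [[1, -5], [4, -19]]  ->  [[-19, 90], [-243, 1151]]
... * rho(a^-1) = [[1, -5], [4, -19]]  ->  [[341, -1615], [4361, -20654]]
... * rho(b) = [[1, 0], [1, 1]]  ->  [[-1274, -1615], [-16293, -20654]]
... * rho(a^-1) = [[1, -5], [4, -19]]  ->  [[-7734, 37055], [-98909, 473891]]
... * rho(a^-1) = [[1, -5], [4, -19]]  ->  [[140486, -665375], [1796655, -8509384]]
... * rho(c^-1) = [[1, 0], [-7, 1]]  ->  [[4798111, -665375], [61362343, -8509384]]
... * rho(a^-1) = [[1, -5], [4, -19]]  ->  [[2136611, -11348430], [27324807, -145133419]]
... * rho(a^-1) = [[1, -5], [4, -19]]  ->  [[-43257109, 204937115], [-553208869, 2620910926]]
tr = -43257109 + 2620910926 = 2577653817

2577653817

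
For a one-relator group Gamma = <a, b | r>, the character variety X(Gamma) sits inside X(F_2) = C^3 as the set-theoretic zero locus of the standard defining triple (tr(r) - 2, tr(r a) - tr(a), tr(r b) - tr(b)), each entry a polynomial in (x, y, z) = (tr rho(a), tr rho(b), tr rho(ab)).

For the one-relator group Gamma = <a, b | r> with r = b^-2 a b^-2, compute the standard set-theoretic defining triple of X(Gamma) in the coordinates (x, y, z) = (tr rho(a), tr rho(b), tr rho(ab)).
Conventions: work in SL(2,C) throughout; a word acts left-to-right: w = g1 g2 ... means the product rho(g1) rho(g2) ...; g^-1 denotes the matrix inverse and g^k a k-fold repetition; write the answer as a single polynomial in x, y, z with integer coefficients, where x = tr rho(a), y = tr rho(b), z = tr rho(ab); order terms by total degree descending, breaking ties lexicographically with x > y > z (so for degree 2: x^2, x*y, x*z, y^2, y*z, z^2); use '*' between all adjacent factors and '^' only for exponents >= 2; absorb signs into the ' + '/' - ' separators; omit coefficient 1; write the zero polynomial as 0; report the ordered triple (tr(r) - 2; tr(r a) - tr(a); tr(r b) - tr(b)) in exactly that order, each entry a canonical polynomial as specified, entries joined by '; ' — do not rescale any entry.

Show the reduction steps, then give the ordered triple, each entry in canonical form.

and trace(b^-1 a) = trace(a)*trace(b) - trace(a b)  (eliminate b^-1) = x*y - z
and trace(b^-2 a) = trace(b^-1 a)*trace(b) - trace(b^-1 a b)  (eliminate b^-1) = x*y^2 - y*z - x
trace(b^-2 a b^-1) = trace(b^-2 a)*trace(b) - trace(b^-2 a b)  (eliminate b^-1) = x*y^3 - y^2*z - 2*x*y + z
next, trace(b^-2 a b^-2) = trace(b^-2 a b^-1)*trace(b) - trace(b^-2 a)  (eliminate b^-1) = x*y^4 - y^3*z - 3*x*y^2 + 2*y*z + x
next, trace(a^2) = trace(a)*trace(a) - trace(1) = x^2 - 2
and trace(a^2 b) = trace(a)*trace(b a) - trace(b) = x*z - y
trace(a b^-1 a) = trace(a^2)*trace(b) - trace(a^2 b) = x^2*y - x*z - y
trace(a b a b) = trace(a b)*trace(a b) - trace(1) = z^2 - 2
next, trace(a b^-1 a b) = trace(a b a)*trace(b) - trace(a b a b) = x*y*z - y^2 - z^2 + 2
trace(a b^-1 a b^-1) = trace(a b^-1 a)*trace(b) - trace(a b^-1 a b) = x^2*y^2 - 2*x*y*z + z^2 - 2
next, trace(b^-1 a b^-2 a) = trace(a b^-1 a b^-1)*trace(b) - trace(a b^-1 a) = x^2*y^3 - 2*x*y^2*z - x^2*y + y*z^2 + x*z - y
trace(a b^-2 a) = trace(a^2 b^-1)*trace(b) - trace(a^2) = x^2*y^2 - x*y*z - x^2 - y^2 + 2
and trace(b^-2 a b^-2 a) = trace(b^-1 a b^-2 a)*trace(b) - trace(b^-1 a b^-2 a b) = x^2*y^4 - 2*x*y^3*z - 2*x^2*y^2 + y^2*z^2 + 2*x*y*z + x^2 - 2
assemble the triple (trace(r) - 2; trace(r a) - x; trace(r b) - y)

x*y^4 - y^3*z - 3*x*y^2 + 2*y*z + x - 2; x^2*y^4 - 2*x*y^3*z - 2*x^2*y^2 + y^2*z^2 + 2*x*y*z + x^2 - x - 2; x*y^3 - y^2*z - 2*x*y - y + z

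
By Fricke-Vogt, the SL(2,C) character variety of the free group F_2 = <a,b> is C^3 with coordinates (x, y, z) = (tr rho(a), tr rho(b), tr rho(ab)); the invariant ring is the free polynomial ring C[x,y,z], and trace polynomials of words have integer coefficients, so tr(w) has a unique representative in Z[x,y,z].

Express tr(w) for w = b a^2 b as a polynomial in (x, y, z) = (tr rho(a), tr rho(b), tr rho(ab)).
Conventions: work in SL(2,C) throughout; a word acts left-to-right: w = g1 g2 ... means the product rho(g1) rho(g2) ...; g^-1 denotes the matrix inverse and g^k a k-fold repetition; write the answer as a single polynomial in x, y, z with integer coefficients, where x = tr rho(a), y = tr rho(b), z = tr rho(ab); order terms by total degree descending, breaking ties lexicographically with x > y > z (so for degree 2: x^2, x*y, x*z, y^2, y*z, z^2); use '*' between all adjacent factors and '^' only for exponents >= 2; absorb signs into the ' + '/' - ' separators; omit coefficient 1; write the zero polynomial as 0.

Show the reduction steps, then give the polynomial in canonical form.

tr(b^2 a) = tr(b)*tr(a b) - tr(a) = y*z - x
tr(b^2) = tr(b)*tr(b) - tr(1) = y^2 - 2
tr(b a^2 b) = tr(a)*tr(b^2 a) - tr(b^2) = x*y*z - x^2 - y^2 + 2

x*y*z - x^2 - y^2 + 2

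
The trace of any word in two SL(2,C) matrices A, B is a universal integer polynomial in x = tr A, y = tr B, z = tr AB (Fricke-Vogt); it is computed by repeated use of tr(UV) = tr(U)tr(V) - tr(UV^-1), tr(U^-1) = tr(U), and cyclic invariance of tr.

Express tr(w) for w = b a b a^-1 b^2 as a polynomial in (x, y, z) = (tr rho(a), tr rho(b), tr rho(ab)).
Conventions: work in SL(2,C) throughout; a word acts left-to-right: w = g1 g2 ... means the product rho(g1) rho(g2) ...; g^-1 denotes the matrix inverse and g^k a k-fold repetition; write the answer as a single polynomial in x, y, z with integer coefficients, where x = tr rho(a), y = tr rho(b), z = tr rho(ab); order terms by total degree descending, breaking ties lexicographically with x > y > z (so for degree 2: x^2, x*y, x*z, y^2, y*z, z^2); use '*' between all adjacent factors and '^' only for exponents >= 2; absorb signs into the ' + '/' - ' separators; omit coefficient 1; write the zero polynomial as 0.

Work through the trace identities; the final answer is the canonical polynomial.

x*y^3*z - x^2*y^2 - y^2*z^2 - x*y*z + x^2 + y^2 + z^2 - 2

use: trace(b a b) = trace(b)*trace(a b) - trace(a) = y*z - x
apply: trace(b a b^2) = trace(b)*trace(b a b) - trace(b a) = y^2*z - x*y - z
trace(b^3 a b) = trace(b)*trace(b a b^2) - trace(b a b) = y^3*z - x*y^2 - 2*y*z + x
use: trace(a b a b) = trace(a b)*trace(a b) - trace(1)   [split at repeated a] = z^2 - 2
trace(a b a) = trace(a)*trace(b a) - trace(b) = x*z - y
apply: trace(b a b a b) = trace(b)*trace(a b a b) - trace(a b a) = y*z^2 - x*z - y
apply: trace(b^3 a b a) = trace(b)*trace(b a b a b) - trace(b a b a) = y^2*z^2 - x*y*z - y^2 - z^2 + 2
use: trace(b a b a^-1 b^2) = trace(b^3 a b)*trace(a) - trace(b^3 a b a) = x*y^3*z - x^2*y^2 - y^2*z^2 - x*y*z + x^2 + y^2 + z^2 - 2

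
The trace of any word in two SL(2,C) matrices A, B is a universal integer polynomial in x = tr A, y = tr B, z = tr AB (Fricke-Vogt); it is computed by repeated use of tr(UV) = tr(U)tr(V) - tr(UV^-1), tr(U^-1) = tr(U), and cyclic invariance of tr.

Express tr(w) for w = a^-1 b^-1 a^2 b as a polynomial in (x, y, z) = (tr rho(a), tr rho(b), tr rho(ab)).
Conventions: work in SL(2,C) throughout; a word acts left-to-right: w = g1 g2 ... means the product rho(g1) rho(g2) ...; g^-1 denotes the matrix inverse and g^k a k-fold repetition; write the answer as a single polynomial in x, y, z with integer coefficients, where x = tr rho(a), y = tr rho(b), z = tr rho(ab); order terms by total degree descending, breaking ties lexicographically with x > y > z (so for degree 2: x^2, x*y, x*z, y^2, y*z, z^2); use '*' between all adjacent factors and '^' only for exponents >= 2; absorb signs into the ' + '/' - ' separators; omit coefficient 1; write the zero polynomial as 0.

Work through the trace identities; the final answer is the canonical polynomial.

-x^2*y*z + x^3 + x*y^2 + x*z^2 - 3*x

so trace(b^2 a) = trace(b) trace(a b) - trace(a) = y*z - x
trace(b^2) = trace(b) trace(b) - trace(1) = y^2 - 2
reduce: trace(b a^2 b) = trace(a) trace(b^2 a) - trace(b^2) = x*y*z - x^2 - y^2 + 2
so trace(b a b a) = trace(a b) trace(a b) - trace(1)   [split at repeated a] = z^2 - 2
trace(b a^2 b a) = trace(a) trace(b a b a) - trace(b a b) = x*z^2 - y*z - x
trace(a^2 b a^-1 b) = trace(b a^2 b) trace(a) - trace(b a^2 b a) = x^2*y*z - x^3 - x*y^2 - x*z^2 + y*z + 3*x
reduce: trace(a^-1 b^-1 a^2 b) = trace(a^2 b a^-1) trace(b) - trace(a^2 b a^-1 b) = -x^2*y*z + x^3 + x*y^2 + x*z^2 - 3*x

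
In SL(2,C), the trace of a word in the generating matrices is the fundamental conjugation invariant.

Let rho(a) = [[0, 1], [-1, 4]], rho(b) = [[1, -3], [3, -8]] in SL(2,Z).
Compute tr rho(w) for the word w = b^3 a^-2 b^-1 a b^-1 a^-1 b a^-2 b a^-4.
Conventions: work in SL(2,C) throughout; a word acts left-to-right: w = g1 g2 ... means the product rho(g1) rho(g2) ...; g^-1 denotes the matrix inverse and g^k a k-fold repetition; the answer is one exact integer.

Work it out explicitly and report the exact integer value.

-13531

rho(b) = [[1, -3], [3, -8]]
... * rho(b) = [[1, -3], [3, -8]]  ->  [[-8, 21], [-21, 55]]
... * rho(b) = [[1, -3], [3, -8]]  ->  [[55, -144], [144, -377]]
... * rho(a^-1) = [[4, -1], [1, 0]]  ->  [[76, -55], [199, -144]]
... * rho(a^-1) = [[4, -1], [1, 0]]  ->  [[249, -76], [652, -199]]
... * rho(b^-1) = [[-8, 3], [-3, 1]]  ->  [[-1764, 671], [-4619, 1757]]
... * rho(a) = [[0, 1], [-1, 4]]  ->  [[-671, 920], [-1757, 2409]]
... * rho(b^-1) = [[-8, 3], [-3, 1]]  ->  [[2608, -1093], [6829, -2862]]
... * rho(a^-1) = [[4, -1], [1, 0]]  ->  [[9339, -2608], [24454, -6829]]
... * rho(b) = [[1, -3], [3, -8]]  ->  [[1515, -7153], [3967, -18730]]
... * rho(a^-1) = [[4, -1], [1, 0]]  ->  [[-1093, -1515], [-2862, -3967]]
... * rho(a^-1) = [[4, -1], [1, 0]]  ->  [[-5887, 1093], [-15415, 2862]]
... * rho(b) = [[1, -3], [3, -8]]  ->  [[-2608, 8917], [-6829, 23349]]
... * rho(a^-1) = [[4, -1], [1, 0]]  ->  [[-1515, 2608], [-3967, 6829]]
... * rho(a^-1) = [[4, -1], [1, 0]]  ->  [[-3452, 1515], [-9039, 3967]]
... * rho(a^-1) = [[4, -1], [1, 0]]  ->  [[-12293, 3452], [-32189, 9039]]
... * rho(a^-1) = [[4, -1], [1, 0]]  ->  [[-45720, 12293], [-119717, 32189]]
tr = -45720 + 32189 = -13531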